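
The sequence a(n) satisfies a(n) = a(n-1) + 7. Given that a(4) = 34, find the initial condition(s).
a(4) = a(0) + 4·7, so a(0) = 34 - 28 = 6.

a(0) = 6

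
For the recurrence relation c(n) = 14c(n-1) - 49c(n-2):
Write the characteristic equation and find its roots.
Substitute c(n) = rⁿ and divide through by rⁿ⁻²: r² - 14r + 49 = 0
Factor: (r - 7)² = 0, so r = 7 (double root).
General solution: c(n) = (A + Bn)·7ⁿ

Characteristic: r² - 14r + 49 = 0, Roots: r = 7 (double root)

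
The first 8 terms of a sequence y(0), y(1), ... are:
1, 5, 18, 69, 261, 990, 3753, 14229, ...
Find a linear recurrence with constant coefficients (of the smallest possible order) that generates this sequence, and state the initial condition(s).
Look for the lowest-order linear relation among consecutive terms.
Observation: y(n) - 3·y(n-1) - (3)·y(n-2) = 0 holds for the shown terms, and no order-1 relation y(n) = α·y(n-1) + β fits.
Check at n=3: 3·18 + (3)·5 = 69. ✓

y(n) = 3y(n-1) + 3y(n-2), y(0) = 1, y(1) = 5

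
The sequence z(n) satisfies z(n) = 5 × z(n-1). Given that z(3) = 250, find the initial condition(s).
In general z(n) = 5ⁿ · z(0). At n = 3: z(0) = z(3) / 5^3 = 250 / 125 = 2.

z(0) = 2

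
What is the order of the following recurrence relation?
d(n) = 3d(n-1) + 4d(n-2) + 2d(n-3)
The order is the largest lag k for which d(n-k) appears. Here the deepest term is d(n-3), so the order is 3.

Order 3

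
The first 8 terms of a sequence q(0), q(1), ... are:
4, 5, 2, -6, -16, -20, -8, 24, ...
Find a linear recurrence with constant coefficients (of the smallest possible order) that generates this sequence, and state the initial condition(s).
Look for the lowest-order linear relation among consecutive terms.
Observation: q(n) - 2·q(n-1) - (-2)·q(n-2) = 0 holds for the shown terms, and no order-1 relation q(n) = α·q(n-1) + β fits.
Check at n=3: 2·2 + (-2)·5 = -6. ✓

q(n) = 2q(n-1) - 2q(n-2), q(0) = 4, q(1) = 5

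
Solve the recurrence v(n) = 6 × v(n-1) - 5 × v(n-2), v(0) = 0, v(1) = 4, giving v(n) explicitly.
Recurrence: v(n) = 6 × v(n-1) - 5 × v(n-2), initial: v(0) = 0, v(1) = 4.
Characteristic equation: r² - 6r + 5 = 0, which factors as (r - 5)(r - 1) = 0, so r = 5, 1. General solution v(n) = A·5ⁿ + B·1ⁿ. From v(0) = 0: A + B = 0. From v(1) = 4: 5A + 1B = 4. Solving gives A = 1, B = -1.

v(n) = 5ⁿ - 1ⁿ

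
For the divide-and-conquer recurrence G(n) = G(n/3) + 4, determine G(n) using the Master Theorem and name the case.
Master Theorem template: G(n) = a·G(n/b) + f(n).
Here: a=1, b=3, f(n)=4
Compute log_b(a) = log_3(1) = 0.
f(n) = 4 = Θ(1). Case 2: G(n) = Θ(log n).

Case 2: G(n) = Θ(log n)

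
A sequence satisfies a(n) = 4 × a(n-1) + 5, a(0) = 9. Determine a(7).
Computing step by step:
a(0) = 9
a(1) = 4 × 9 + 5 = 41
a(2) = 4 × 41 + 5 = 169
a(3) = 4 × 169 + 5 = 681
a(4) = 4 × 681 + 5 = 2729
a(5) = 4 × 2729 + 5 = 10921
a(6) = 4 × 10921 + 5 = 43689
a(7) = 4 × 43689 + 5 = 174761

174761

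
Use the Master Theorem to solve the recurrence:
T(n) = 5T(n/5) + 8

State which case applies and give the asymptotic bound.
Master Theorem template: T(n) = a·T(n/b) + f(n).
Here: a=5, b=5, f(n)=8
Compute log_b(a) = log_5(5) = 1.
f(n) = 8 = O(n^(1-ε)) with ε = 1. Case 1: T(n) = Θ(n^log_b(a)) = Θ(n).

Case 1: T(n) = Θ(n)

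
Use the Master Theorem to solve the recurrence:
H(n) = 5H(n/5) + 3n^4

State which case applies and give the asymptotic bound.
Master Theorem template: H(n) = a·H(n/b) + f(n).
Here: a=5, b=5, f(n)=3n^4
Compute log_b(a) = log_5(5) = 1.
f(n) = 3n^4 = Ω(n^(1+ε)) with ε = 3, and the regularity condition holds (a·f(n/b) = (a/b^4)·f(n) with a/b^4 = 5^-3 < 1). Case 3: H(n) = Θ(f(n)) = Θ(n^4).

Case 3: H(n) = Θ(n^4)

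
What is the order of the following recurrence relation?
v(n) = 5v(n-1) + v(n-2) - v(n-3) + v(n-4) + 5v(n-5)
The order is the largest lag k for which v(n-k) appears. Here the deepest term is v(n-5), so the order is 5.

Order 5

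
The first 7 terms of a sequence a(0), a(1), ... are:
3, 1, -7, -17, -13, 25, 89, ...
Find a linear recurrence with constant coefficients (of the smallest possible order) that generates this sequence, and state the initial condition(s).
Look for the lowest-order linear relation among consecutive terms.
Observation: a(n) - 2·a(n-1) - (-3)·a(n-2) = 0 holds for the shown terms, and no order-1 relation a(n) = α·a(n-1) + β fits.
Check at n=3: 2·-7 + (-3)·1 = -17. ✓

a(n) = 2a(n-1) - 3a(n-2), a(0) = 3, a(1) = 1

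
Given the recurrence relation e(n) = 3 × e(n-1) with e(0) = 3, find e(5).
Computing step by step:
e(0) = 3
e(1) = 3 × 3 = 9
e(2) = 3 × 9 = 27
e(3) = 3 × 27 = 81
e(4) = 3 × 81 = 243
e(5) = 3 × 243 = 729

729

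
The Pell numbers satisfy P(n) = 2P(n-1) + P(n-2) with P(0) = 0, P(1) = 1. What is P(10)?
Computing the sequence terms:
0, 1, 2, 5, 12, 29, 70, 169, 408, 985, 2378

2378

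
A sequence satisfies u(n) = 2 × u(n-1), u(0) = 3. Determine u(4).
Computing step by step:
u(0) = 3
u(1) = 2 × 3 = 6
u(2) = 2 × 6 = 12
u(3) = 2 × 12 = 24
u(4) = 2 × 24 = 48

48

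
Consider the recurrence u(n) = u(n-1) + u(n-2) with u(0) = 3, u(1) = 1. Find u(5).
Computing the sequence terms:
3, 1, 4, 5, 9, 14

14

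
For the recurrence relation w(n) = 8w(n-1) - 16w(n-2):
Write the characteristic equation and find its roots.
Substitute w(n) = rⁿ and divide through by rⁿ⁻²: r² - 8r + 16 = 0
Factor: (r - 4)² = 0, so r = 4 (double root).
General solution: w(n) = (A + Bn)·4ⁿ

Characteristic: r² - 8r + 16 = 0, Roots: r = 4 (double root)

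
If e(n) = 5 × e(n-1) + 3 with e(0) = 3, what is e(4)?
Computing step by step:
e(0) = 3
e(1) = 5 × 3 + 3 = 18
e(2) = 5 × 18 + 3 = 93
e(3) = 5 × 93 + 3 = 468
e(4) = 5 × 468 + 3 = 2343

2343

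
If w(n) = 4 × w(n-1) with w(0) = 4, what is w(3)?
Computing step by step:
w(0) = 4
w(1) = 4 × 4 = 16
w(2) = 4 × 16 = 64
w(3) = 4 × 64 = 256

256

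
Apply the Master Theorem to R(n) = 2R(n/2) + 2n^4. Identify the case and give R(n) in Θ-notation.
Master Theorem template: R(n) = a·R(n/b) + f(n).
Here: a=2, b=2, f(n)=2n^4
Compute log_b(a) = log_2(2) = 1.
f(n) = 2n^4 = Ω(n^(1+ε)) with ε = 3, and the regularity condition holds (a·f(n/b) = (a/b^4)·f(n) with a/b^4 = 2^-3 < 1). Case 3: R(n) = Θ(f(n)) = Θ(n^4).

Case 3: R(n) = Θ(n^4)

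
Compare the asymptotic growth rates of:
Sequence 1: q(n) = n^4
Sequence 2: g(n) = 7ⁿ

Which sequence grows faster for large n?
Comparing growth rates:
Growth-rate hierarchy: log n ≺ any polynomial ≺ any exponential cⁿ (c>1) ≺ n! ≺ nⁿ.
exponential base 7 dominates polynomial degree 4 asymptotically.

g(n) grows faster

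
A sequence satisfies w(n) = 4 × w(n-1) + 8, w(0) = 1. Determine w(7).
Computing step by step:
w(0) = 1
w(1) = 4 × 1 + 8 = 12
w(2) = 4 × 12 + 8 = 56
w(3) = 4 × 56 + 8 = 232
w(4) = 4 × 232 + 8 = 936
w(5) = 4 × 936 + 8 = 3752
w(6) = 4 × 3752 + 8 = 15016
w(7) = 4 × 15016 + 8 = 60072

60072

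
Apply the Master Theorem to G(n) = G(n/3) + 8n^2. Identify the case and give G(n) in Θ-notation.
Master Theorem template: G(n) = a·G(n/b) + f(n).
Here: a=1, b=3, f(n)=8n^2
Compute log_b(a) = log_3(1) = 0.
f(n) = 8n^2 = Ω(n^(0+ε)) with ε = 2, and the regularity condition holds (a·f(n/b) = (a/b^2)·f(n) with a/b^2 = 3^-2 < 1). Case 3: G(n) = Θ(f(n)) = Θ(n^2).

Case 3: G(n) = Θ(n^2)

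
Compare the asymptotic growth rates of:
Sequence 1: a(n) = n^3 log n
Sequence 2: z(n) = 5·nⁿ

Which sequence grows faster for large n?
Comparing growth rates:
Growth-rate hierarchy: log n ≺ any polynomial ≺ any exponential cⁿ (c>1) ≺ n! ≺ nⁿ.
super-exponential nⁿ dominates polynomial degree 3 (with log factor) asymptotically.

z(n) grows faster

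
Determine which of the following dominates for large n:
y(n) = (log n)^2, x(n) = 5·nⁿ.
Comparing growth rates:
Growth-rate hierarchy: log n ≺ any polynomial ≺ any exponential cⁿ (c>1) ≺ n! ≺ nⁿ.
super-exponential nⁿ dominates polylogarithmic (log n)^2 asymptotically.

x(n) grows faster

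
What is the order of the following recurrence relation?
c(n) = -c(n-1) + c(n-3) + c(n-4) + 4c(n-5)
The order is the largest lag k for which c(n-k) appears. Here the deepest term is c(n-5), so the order is 5.

Order 5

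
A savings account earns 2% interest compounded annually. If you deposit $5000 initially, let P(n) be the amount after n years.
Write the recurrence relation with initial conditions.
Each year the balance grows by 2%, i.e. is multiplied by 1 + 2/100 = 1.02, so P(n) = 1.02 × P(n-1). The initial deposit gives P(0) = 5000.
Unrolling gives the closed form P(n) = 5000 × (1.02)ⁿ.

P(n) = 1.02 × P(n-1), P(0) = 5000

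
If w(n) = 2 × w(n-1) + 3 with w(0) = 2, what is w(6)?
Computing step by step:
w(0) = 2
w(1) = 2 × 2 + 3 = 7
w(2) = 2 × 7 + 3 = 17
w(3) = 2 × 17 + 3 = 37
w(4) = 2 × 37 + 3 = 77
w(5) = 2 × 77 + 3 = 157
w(6) = 2 × 157 + 3 = 317

317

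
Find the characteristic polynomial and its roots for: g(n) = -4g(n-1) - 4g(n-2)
Substitute g(n) = rⁿ and divide through by rⁿ⁻²: r² + 4r + 4 = 0
Factor: (r + 2)² = 0, so r = -2 (double root).
General solution: g(n) = (A + Bn)·(-2)ⁿ

Characteristic: r² + 4r + 4 = 0, Roots: r = -2 (double root)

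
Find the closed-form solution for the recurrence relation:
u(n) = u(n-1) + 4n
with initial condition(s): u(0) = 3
Recurrence: u(n) = u(n-1) + 4n, initial: u(0) = 3.
Telescoping: u(n) = u(0) + 4·Σᵢ₌₁ⁿ i = 3 + 4·n(n+1)/2.

u(n) = 4·n(n+1)/2 + 3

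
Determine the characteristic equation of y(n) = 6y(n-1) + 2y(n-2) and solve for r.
Substitute y(n) = rⁿ and divide through by rⁿ⁻²: r² - 6r - 2 = 0
Discriminant: 6² + 4·2 = 44, not a perfect square, so by the quadratic formula r = (6 ± √44)/2.
General solution: y(n) = A·r₁ⁿ + B·r₂ⁿ where r₁,r₂ = (6 ± √44)/2

Characteristic: r² - 6r - 2 = 0, Roots: r = (6 ± √44)/2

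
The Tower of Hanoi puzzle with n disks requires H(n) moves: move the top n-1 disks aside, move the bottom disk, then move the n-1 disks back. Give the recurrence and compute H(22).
Moving n disks = move the top n-1 disks aside (H(n-1) moves) + move the largest disk (1 move) + move the n-1 disks back on top (H(n-1) moves), so H(n) = 2H(n-1) + 1, with H(1) = 1 (a single disk takes one move).
First terms: 1, 3, 7, 15, 31, 63, … — each is one less than a power of 2. Indeed H(n) + 1 = 2(H(n-1) + 1) with H(1) + 1 = 2, so H(n) + 1 = 2ⁿ and H(n) = 2ⁿ - 1.
Hence H(22) = 2^22 - 1 = 4194304 - 1 = 4194303.

H(n) = 2H(n-1) + 1, H(1) = 1; H(22) = 4194303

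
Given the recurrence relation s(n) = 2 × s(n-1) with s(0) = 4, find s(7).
Computing step by step:
s(0) = 4
s(1) = 2 × 4 = 8
s(2) = 2 × 8 = 16
s(3) = 2 × 16 = 32
s(4) = 2 × 32 = 64
s(5) = 2 × 64 = 128
s(6) = 2 × 128 = 256
s(7) = 2 × 256 = 512

512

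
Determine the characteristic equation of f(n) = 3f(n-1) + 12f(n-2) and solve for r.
Substitute f(n) = rⁿ and divide through by rⁿ⁻²: r² - 3r - 12 = 0
Discriminant: 3² + 4·12 = 57, not a perfect square, so by the quadratic formula r = (3 ± √57)/2.
General solution: f(n) = A·r₁ⁿ + B·r₂ⁿ where r₁,r₂ = (3 ± √57)/2

Characteristic: r² - 3r - 12 = 0, Roots: r = (3 ± √57)/2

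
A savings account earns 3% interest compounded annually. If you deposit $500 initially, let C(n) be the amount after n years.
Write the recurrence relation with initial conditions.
Each year the balance grows by 3%, i.e. is multiplied by 1 + 3/100 = 1.03, so C(n) = 1.03 × C(n-1). The initial deposit gives C(0) = 500.
Unrolling gives the closed form C(n) = 500 × (1.03)ⁿ.

C(n) = 1.03 × C(n-1), C(0) = 500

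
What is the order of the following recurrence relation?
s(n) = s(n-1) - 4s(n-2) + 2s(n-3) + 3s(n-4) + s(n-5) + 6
The order is the largest lag k for which s(n-k) appears. Here the deepest term is s(n-5) (the 6 term is non-homogeneous and does not affect the order), so the order is 5.

Order 5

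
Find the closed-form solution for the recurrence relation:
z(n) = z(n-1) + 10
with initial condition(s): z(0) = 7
Recurrence: z(n) = z(n-1) + 10, initial: z(0) = 7.
Each step adds 10, so z(n) = z(0) + 10n = 10n + 7.

z(n) = 10n + 7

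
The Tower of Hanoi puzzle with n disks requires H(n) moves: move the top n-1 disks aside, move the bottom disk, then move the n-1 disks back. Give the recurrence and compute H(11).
Moving n disks = move the top n-1 disks aside (H(n-1) moves) + move the largest disk (1 move) + move the n-1 disks back on top (H(n-1) moves), so H(n) = 2H(n-1) + 1, with H(1) = 1 (a single disk takes one move).
First terms: 1, 3, 7, 15, 31, 63, … — each is one less than a power of 2. Indeed H(n) + 1 = 2(H(n-1) + 1) with H(1) + 1 = 2, so H(n) + 1 = 2ⁿ and H(n) = 2ⁿ - 1.
Hence H(11) = 2^11 - 1 = 2048 - 1 = 2047.

H(n) = 2H(n-1) + 1, H(1) = 1; H(11) = 2047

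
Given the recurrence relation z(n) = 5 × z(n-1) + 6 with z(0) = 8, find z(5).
Computing step by step:
z(0) = 8
z(1) = 5 × 8 + 6 = 46
z(2) = 5 × 46 + 6 = 236
z(3) = 5 × 236 + 6 = 1186
z(4) = 5 × 1186 + 6 = 5936
z(5) = 5 × 5936 + 6 = 29686

29686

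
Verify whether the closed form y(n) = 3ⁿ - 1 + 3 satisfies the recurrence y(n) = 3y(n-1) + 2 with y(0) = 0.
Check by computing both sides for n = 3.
From the recurrence with y(0) = 0:
  y(0) = 0, y(1) = 2, y(2) = 8, y(3) = 26
  so the recurrence gives y(3) = 26.
From the proposed closed form y(n) = 3ⁿ - 1 + 3:
  y(3) = 29.
The recurrence gives 26 but the closed form gives 29, so the closed form does not satisfy the recurrence.

No, the closed form is incorrect.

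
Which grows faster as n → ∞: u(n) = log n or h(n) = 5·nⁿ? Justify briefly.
Comparing growth rates:
Growth-rate hierarchy: log n ≺ any polynomial ≺ any exponential cⁿ (c>1) ≺ n! ≺ nⁿ.
super-exponential nⁿ dominates logarithmic asymptotically.

h(n) grows faster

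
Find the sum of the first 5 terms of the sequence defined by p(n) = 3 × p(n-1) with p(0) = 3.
Computing the sequence terms: 3, 9, 27, 81, 243
Adding these values together:

363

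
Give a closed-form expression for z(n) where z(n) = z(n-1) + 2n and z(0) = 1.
Recurrence: z(n) = z(n-1) + 2n, initial: z(0) = 1.
Telescoping: z(n) = z(0) + 2·Σᵢ₌₁ⁿ i = 1 + 2·n(n+1)/2.

z(n) = 2·n(n+1)/2 + 1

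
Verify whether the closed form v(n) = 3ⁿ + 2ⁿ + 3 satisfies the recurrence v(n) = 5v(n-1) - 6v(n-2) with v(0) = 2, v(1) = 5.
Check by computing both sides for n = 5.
From the recurrence with v(0) = 2, v(1) = 5:
  v(0) = 2, v(1) = 5, v(2) = 13, v(3) = 35, v(4) = 97, v(5) = 275
  so the recurrence gives v(5) = 275.
From the proposed closed form v(n) = 3ⁿ + 2ⁿ + 3:
  v(5) = 278.
The recurrence gives 275 but the closed form gives 278, so the closed form does not satisfy the recurrence.

No, the closed form is incorrect.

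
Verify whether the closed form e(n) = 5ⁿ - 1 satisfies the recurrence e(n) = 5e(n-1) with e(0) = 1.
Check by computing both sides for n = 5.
From the recurrence with e(0) = 1:
  e(0) = 1, e(1) = 5, e(2) = 25, e(3) = 125, e(4) = 625, e(5) = 3125
  so the recurrence gives e(5) = 3125.
From the proposed closed form e(n) = 5ⁿ - 1:
  e(5) = 3124.
The recurrence gives 3125 but the closed form gives 3124, so the closed form does not satisfy the recurrence.

No, the closed form is incorrect.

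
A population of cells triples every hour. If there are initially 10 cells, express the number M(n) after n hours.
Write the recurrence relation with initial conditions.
Each hour multiplies the count by 3, so the count after n hours depends only on the count after n-1 hours: M(n) = 3 × M(n-1). The starting count gives M(0) = 10.
Unrolling n times gives the closed form M(n) = 10 × 3ⁿ.

M(n) = 3 × M(n-1), M(0) = 10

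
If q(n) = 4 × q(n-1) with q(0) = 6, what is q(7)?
Computing step by step:
q(0) = 6
q(1) = 4 × 6 = 24
q(2) = 4 × 24 = 96
q(3) = 4 × 96 = 384
q(4) = 4 × 384 = 1536
q(5) = 4 × 1536 = 6144
q(6) = 4 × 6144 = 24576
q(7) = 4 × 24576 = 98304

98304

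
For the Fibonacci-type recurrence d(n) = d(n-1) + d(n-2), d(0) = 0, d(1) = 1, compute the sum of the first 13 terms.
Computing the sequence terms: 0, 1, 1, 2, 3, 5, 8, 13, 21, 34, 55, 89, 144
Adding these values together:

376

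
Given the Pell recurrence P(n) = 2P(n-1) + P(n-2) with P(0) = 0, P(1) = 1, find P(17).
Computing the sequence terms:
0, 1, 2, 5, 12, 29, 70, 169, 408, 985, 2378, 5741, 13860, 33461, 80782, 195025, 470832, 1136689

1136689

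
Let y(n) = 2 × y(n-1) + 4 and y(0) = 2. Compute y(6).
Computing step by step:
y(0) = 2
y(1) = 2 × 2 + 4 = 8
y(2) = 2 × 8 + 4 = 20
y(3) = 2 × 20 + 4 = 44
y(4) = 2 × 44 + 4 = 92
y(5) = 2 × 92 + 4 = 188
y(6) = 2 × 188 + 4 = 380

380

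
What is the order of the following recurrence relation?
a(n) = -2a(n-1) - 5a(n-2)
The order is the largest lag k for which a(n-k) appears. Here the deepest term is a(n-2), so the order is 2.

Order 2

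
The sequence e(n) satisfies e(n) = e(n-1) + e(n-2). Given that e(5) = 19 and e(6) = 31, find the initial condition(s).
Work backwards using e(k) = e(k+2) - e(k+1):
e(4) = e(6) - e(5) = 31 - 19 = 12
e(3) = e(5) - e(4) = 19 - 12 = 7
e(2) = e(4) - e(3) = 12 - 7 = 5
e(1) = e(3) - e(2) = 7 - 5 = 2
e(0) = e(2) - e(1) = 5 - 2 = 3

e(0) = 3, e(1) = 2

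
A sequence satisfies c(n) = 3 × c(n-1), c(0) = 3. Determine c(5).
Computing step by step:
c(0) = 3
c(1) = 3 × 3 = 9
c(2) = 3 × 9 = 27
c(3) = 3 × 27 = 81
c(4) = 3 × 81 = 243
c(5) = 3 × 243 = 729

729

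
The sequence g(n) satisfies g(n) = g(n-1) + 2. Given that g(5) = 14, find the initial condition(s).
g(5) = g(0) + 5·2, so g(0) = 14 - 10 = 4.

g(0) = 4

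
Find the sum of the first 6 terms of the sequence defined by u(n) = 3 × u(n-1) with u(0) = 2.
Computing the sequence terms: 2, 6, 18, 54, 162, 486
Adding these values together:

728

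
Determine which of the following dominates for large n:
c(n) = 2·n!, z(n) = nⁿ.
Comparing growth rates:
Growth-rate hierarchy: log n ≺ any polynomial ≺ any exponential cⁿ (c>1) ≺ n! ≺ nⁿ.
super-exponential nⁿ dominates factorial asymptotically.

z(n) grows faster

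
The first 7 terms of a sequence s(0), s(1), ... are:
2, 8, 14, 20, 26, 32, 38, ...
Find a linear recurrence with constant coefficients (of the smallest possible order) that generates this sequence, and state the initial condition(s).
Look for the lowest-order linear relation among consecutive terms.
Observation: consecutive differences are constant (= 6).
Check at n=2: 1·8 + 6 = 14. ✓

s(n) = s(n-1) + 6, s(0) = 2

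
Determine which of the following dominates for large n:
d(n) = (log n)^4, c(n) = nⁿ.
Comparing growth rates:
Growth-rate hierarchy: log n ≺ any polynomial ≺ any exponential cⁿ (c>1) ≺ n! ≺ nⁿ.
super-exponential nⁿ dominates polylogarithmic (log n)^4 asymptotically.

c(n) grows faster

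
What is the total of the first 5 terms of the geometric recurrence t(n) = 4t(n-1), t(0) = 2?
Computing the sequence terms: 2, 8, 32, 128, 512
Adding these values together:

682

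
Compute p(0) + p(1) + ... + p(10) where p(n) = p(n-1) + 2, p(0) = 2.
Computing the sequence terms: 2, 4, 6, 8, 10, 12, 14, 16, 18, 20, 22
Adding these values together:

132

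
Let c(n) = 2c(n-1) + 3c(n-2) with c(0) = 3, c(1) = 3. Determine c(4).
Computing the sequence terms:
3, 3, 15, 39, 123

123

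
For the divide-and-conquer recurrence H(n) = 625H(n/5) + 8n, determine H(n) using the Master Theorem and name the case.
Master Theorem template: H(n) = a·H(n/b) + f(n).
Here: a=625, b=5, f(n)=8n
Compute log_b(a) = log_5(625) = 4.
f(n) = 8n = O(n^(4-ε)) with ε = 3. Case 1: H(n) = Θ(n^log_b(a)) = Θ(n^4).

Case 1: H(n) = Θ(n^4)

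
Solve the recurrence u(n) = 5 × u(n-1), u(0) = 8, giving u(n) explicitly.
Recurrence: u(n) = 5 × u(n-1), initial: u(0) = 8.
Each term is 5 times the previous, so this is geometric with ratio 5. After n steps: u(n) = u(0)·5ⁿ = 8·5ⁿ.

u(n) = 8·5ⁿ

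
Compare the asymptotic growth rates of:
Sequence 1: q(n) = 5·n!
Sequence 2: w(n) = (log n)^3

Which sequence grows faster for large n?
Comparing growth rates:
Growth-rate hierarchy: log n ≺ any polynomial ≺ any exponential cⁿ (c>1) ≺ n! ≺ nⁿ.
factorial dominates polylogarithmic (log n)^3 asymptotically.

q(n) grows faster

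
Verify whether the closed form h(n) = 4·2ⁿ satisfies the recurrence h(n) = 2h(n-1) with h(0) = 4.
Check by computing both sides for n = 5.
From the recurrence with h(0) = 4:
  h(0) = 4, h(1) = 8, h(2) = 16, h(3) = 32, h(4) = 64, h(5) = 128
  so the recurrence gives h(5) = 128.
From the proposed closed form h(n) = 4·2ⁿ:
  h(5) = 128.
Both sides give 128 at n = 5, and the initial condition(s) match, so the closed form is consistent.

Yes, the closed form is correct.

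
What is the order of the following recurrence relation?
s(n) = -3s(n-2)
The order is the largest lag k for which s(n-k) appears. Here the deepest term is s(n-2), so the order is 2.

Order 2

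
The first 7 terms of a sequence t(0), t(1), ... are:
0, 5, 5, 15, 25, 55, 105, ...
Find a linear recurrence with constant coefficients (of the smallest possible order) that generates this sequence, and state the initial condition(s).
Look for the lowest-order linear relation among consecutive terms.
Observation: t(n) - 1·t(n-1) - (2)·t(n-2) = 0 holds for the shown terms, and no order-1 relation t(n) = α·t(n-1) + β fits.
Check at n=3: 1·5 + (2)·5 = 15. ✓

t(n) = t(n-1) + 2t(n-2), t(0) = 0, t(1) = 5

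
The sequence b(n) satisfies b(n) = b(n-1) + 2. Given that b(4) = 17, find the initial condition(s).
b(4) = b(0) + 4·2, so b(0) = 17 - 8 = 9.

b(0) = 9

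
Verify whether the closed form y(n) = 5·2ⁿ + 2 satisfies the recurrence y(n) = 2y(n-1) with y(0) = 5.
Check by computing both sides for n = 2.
From the recurrence with y(0) = 5:
  y(0) = 5, y(1) = 10, y(2) = 20
  so the recurrence gives y(2) = 20.
From the proposed closed form y(n) = 5·2ⁿ + 2:
  y(2) = 22.
The recurrence gives 20 but the closed form gives 22, so the closed form does not satisfy the recurrence.

No, the closed form is incorrect.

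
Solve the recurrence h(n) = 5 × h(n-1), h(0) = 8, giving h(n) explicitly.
Recurrence: h(n) = 5 × h(n-1), initial: h(0) = 8.
Each term is 5 times the previous, so this is geometric with ratio 5. After n steps: h(n) = h(0)·5ⁿ = 8·5ⁿ.

h(n) = 8·5ⁿ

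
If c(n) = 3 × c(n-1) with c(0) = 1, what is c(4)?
Computing step by step:
c(0) = 1
c(1) = 3 × 1 = 3
c(2) = 3 × 3 = 9
c(3) = 3 × 9 = 27
c(4) = 3 × 27 = 81

81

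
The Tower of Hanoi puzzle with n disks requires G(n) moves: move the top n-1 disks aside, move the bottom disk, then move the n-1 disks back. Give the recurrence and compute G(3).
Moving n disks = move the top n-1 disks aside (G(n-1) moves) + move the largest disk (1 move) + move the n-1 disks back on top (G(n-1) moves), so G(n) = 2G(n-1) + 1, with G(1) = 1 (a single disk takes one move).
First terms: 1, 3, 7, … — each is one less than a power of 2. Indeed G(n) + 1 = 2(G(n-1) + 1) with G(1) + 1 = 2, so G(n) + 1 = 2ⁿ and G(n) = 2ⁿ - 1.
Hence G(3) = 2^3 - 1 = 8 - 1 = 7.

G(n) = 2G(n-1) + 1, G(1) = 1; G(3) = 7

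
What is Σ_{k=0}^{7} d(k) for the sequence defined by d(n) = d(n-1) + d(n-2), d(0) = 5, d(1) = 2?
Computing the sequence terms: 5, 2, 7, 9, 16, 25, 41, 66
Adding these values together:

171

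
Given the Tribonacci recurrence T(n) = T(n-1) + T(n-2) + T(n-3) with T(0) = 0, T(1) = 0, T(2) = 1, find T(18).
Computing the sequence terms:
0, 0, 1, 1, 2, 4, 7, 13, 24, 44, 81, 149, 274, 504, 927, 1705, 3136, 5768, 10609

10609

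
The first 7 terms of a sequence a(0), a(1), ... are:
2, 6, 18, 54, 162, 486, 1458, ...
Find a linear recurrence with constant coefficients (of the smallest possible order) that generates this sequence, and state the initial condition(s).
Look for the lowest-order linear relation among consecutive terms.
Observation: each term is 3× the previous.
Check at n=2: 3·6 = 18. ✓

a(n) = 3 × a(n-1), a(0) = 2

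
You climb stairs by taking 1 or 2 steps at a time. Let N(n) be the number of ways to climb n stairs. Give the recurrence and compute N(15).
Condition on the size of the last step (1 to 2): before it there were n-1, …, n-2 stairs climbed, and these cases are disjoint, so N(n) = N(n-1) + N(n-2) (Fibonacci-type sequence).
Initial conditions by direct count (compositions of i into parts ≤ 2): N(1) = 1; N(2) = 2.
Iterating the recurrence: N(3) = 3, N(4) = 5, N(5) = 8, N(6) = 13, N(7) = 21, N(8) = 34, N(9) = 55, N(10) = 89, N(11) = 144, N(12) = 233, N(13) = 377, N(14) = 610, N(15) = 987.

N(n) = N(n-1) + N(n-2), N(1) = 1, N(2) = 2; N(15) = 987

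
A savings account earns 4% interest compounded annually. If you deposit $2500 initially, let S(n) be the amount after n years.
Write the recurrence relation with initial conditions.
Each year the balance grows by 4%, i.e. is multiplied by 1 + 4/100 = 1.04, so S(n) = 1.04 × S(n-1). The initial deposit gives S(0) = 2500.
Unrolling gives the closed form S(n) = 2500 × (1.04)ⁿ.

S(n) = 1.04 × S(n-1), S(0) = 2500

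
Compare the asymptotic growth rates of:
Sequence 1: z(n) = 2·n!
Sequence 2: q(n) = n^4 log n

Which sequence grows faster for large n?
Comparing growth rates:
Growth-rate hierarchy: log n ≺ any polynomial ≺ any exponential cⁿ (c>1) ≺ n! ≺ nⁿ.
factorial dominates polynomial degree 4 (with log factor) asymptotically.

z(n) grows faster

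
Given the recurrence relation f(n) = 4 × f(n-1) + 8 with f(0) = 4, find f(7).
Computing step by step:
f(0) = 4
f(1) = 4 × 4 + 8 = 24
f(2) = 4 × 24 + 8 = 104
f(3) = 4 × 104 + 8 = 424
f(4) = 4 × 424 + 8 = 1704
f(5) = 4 × 1704 + 8 = 6824
f(6) = 4 × 6824 + 8 = 27304
f(7) = 4 × 27304 + 8 = 109224

109224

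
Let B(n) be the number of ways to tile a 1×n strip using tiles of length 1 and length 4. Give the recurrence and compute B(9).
Condition on the last tile: it has length 1 (leaving a 1×(n-1) strip) or length 4 (leaving a 1×(n-4) strip), so B(n) = B(n-1) + B(n-4) (order-4 linear recurrence).
For 0 ≤ i < 4 only unit tiles fit, so B(i) = 1.
Iterating the recurrence: B(4) = 2, B(5) = 3, B(6) = 4, B(7) = 5, B(8) = 7, B(9) = 10.

B(n) = B(n-1) + B(n-4), with B(i) = 1 for 0 ≤ i < 4; B(9) = 10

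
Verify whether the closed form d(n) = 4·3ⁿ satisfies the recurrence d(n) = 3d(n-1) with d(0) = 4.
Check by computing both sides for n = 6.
From the recurrence with d(0) = 4:
  d(0) = 4, d(1) = 12, d(2) = 36, d(3) = 108, d(4) = 324, d(5) = 972, d(6) = 2916
  so the recurrence gives d(6) = 2916.
From the proposed closed form d(n) = 4·3ⁿ:
  d(6) = 2916.
Both sides give 2916 at n = 6, and the initial condition(s) match, so the closed form is consistent.

Yes, the closed form is correct.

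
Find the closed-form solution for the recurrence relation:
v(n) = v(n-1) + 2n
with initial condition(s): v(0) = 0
Recurrence: v(n) = v(n-1) + 2n, initial: v(0) = 0.
Telescoping: v(n) = v(0) + 2·Σᵢ₌₁ⁿ i = 0 + 2·n(n+1)/2.

v(n) = 2·n(n+1)/2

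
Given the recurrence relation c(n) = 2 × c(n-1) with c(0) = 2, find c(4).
Computing step by step:
c(0) = 2
c(1) = 2 × 2 = 4
c(2) = 2 × 4 = 8
c(3) = 2 × 8 = 16
c(4) = 2 × 16 = 32

32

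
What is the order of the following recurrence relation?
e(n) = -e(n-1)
The order is the largest lag k for which e(n-k) appears. Here the deepest term is e(n-1), so the order is 1.

Order 1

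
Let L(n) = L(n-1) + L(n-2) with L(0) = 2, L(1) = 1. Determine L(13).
Computing the sequence terms:
2, 1, 3, 4, 7, 11, 18, 29, 47, 76, 123, 199, 322, 521

521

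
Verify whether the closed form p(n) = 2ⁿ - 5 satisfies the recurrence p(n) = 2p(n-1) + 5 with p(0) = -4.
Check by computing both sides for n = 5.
From the recurrence with p(0) = -4:
  p(0) = -4, p(1) = -3, p(2) = -1, p(3) = 3, p(4) = 11, p(5) = 27
  so the recurrence gives p(5) = 27.
From the proposed closed form p(n) = 2ⁿ - 5:
  p(5) = 27.
Both sides give 27 at n = 5, and the initial condition(s) match, so the closed form is consistent.

Yes, the closed form is correct.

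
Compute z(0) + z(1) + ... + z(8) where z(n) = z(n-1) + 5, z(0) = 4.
Computing the sequence terms: 4, 9, 14, 19, 24, 29, 34, 39, 44
Adding these values together:

216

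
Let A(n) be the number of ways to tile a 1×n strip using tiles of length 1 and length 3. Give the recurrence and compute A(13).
Condition on the last tile: it has length 1 (leaving a 1×(n-1) strip) or length 3 (leaving a 1×(n-3) strip), so A(n) = A(n-1) + A(n-3) (order-3 linear recurrence).
For 0 ≤ i < 3 only unit tiles fit, so A(i) = 1.
Iterating the recurrence: A(3) = 2, A(4) = 3, A(5) = 4, A(6) = 6, A(7) = 9, A(8) = 13, A(9) = 19, A(10) = 28, A(11) = 41, A(12) = 60, A(13) = 88.

A(n) = A(n-1) + A(n-3), with A(i) = 1 for 0 ≤ i < 3; A(13) = 88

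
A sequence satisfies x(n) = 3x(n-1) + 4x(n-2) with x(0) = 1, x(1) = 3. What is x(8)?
Computing the sequence terms:
1, 3, 13, 51, 205, 819, 3277, 13107, 52429

52429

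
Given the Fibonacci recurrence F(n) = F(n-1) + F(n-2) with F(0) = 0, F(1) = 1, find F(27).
Computing the sequence terms:
0, 1, 1, 2, 3, 5, 8, 13, 21, 34, 55, 89, 144, 233, 377, 610, 987, 1597, 2584, 4181, 6765, 10946, 17711, 28657, 46368, 75025, 121393, 196418

196418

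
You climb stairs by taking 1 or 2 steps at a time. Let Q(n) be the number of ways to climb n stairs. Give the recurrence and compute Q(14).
Condition on the size of the last step (1 to 2): before it there were n-1, …, n-2 stairs climbed, and these cases are disjoint, so Q(n) = Q(n-1) + Q(n-2) (Fibonacci-type sequence).
Initial conditions by direct count (compositions of i into parts ≤ 2): Q(1) = 1; Q(2) = 2.
Iterating the recurrence: Q(3) = 3, Q(4) = 5, Q(5) = 8, Q(6) = 13, Q(7) = 21, Q(8) = 34, Q(9) = 55, Q(10) = 89, Q(11) = 144, Q(12) = 233, Q(13) = 377, Q(14) = 610.

Q(n) = Q(n-1) + Q(n-2), Q(1) = 1, Q(2) = 2; Q(14) = 610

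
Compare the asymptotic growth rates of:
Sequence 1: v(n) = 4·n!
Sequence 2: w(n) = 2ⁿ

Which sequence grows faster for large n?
Comparing growth rates:
Growth-rate hierarchy: log n ≺ any polynomial ≺ any exponential cⁿ (c>1) ≺ n! ≺ nⁿ.
factorial dominates exponential base 2 asymptotically.

v(n) grows faster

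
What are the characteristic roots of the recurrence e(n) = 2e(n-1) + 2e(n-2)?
Substitute e(n) = rⁿ and divide through by rⁿ⁻²: r² - 2r - 2 = 0
Discriminant: 2² + 4·2 = 12, not a perfect square, so by the quadratic formula r = (2 ± √12)/2.
General solution: e(n) = A·r₁ⁿ + B·r₂ⁿ where r₁,r₂ = (2 ± √12)/2

Characteristic: r² - 2r - 2 = 0, Roots: r = (2 ± √12)/2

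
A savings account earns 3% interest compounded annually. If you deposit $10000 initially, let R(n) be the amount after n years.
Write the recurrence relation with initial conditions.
Each year the balance grows by 3%, i.e. is multiplied by 1 + 3/100 = 1.03, so R(n) = 1.03 × R(n-1). The initial deposit gives R(0) = 10000.
Unrolling gives the closed form R(n) = 10000 × (1.03)ⁿ.

R(n) = 1.03 × R(n-1), R(0) = 10000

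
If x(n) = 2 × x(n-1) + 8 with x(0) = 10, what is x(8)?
Computing step by step:
x(0) = 10
x(1) = 2 × 10 + 8 = 28
x(2) = 2 × 28 + 8 = 64
x(3) = 2 × 64 + 8 = 136
x(4) = 2 × 136 + 8 = 280
x(5) = 2 × 280 + 8 = 568
x(6) = 2 × 568 + 8 = 1144
x(7) = 2 × 1144 + 8 = 2296
x(8) = 2 × 2296 + 8 = 4600

4600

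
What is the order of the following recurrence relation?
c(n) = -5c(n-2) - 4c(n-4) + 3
The order is the largest lag k for which c(n-k) appears. Here the deepest term is c(n-4) (the 3 term is non-homogeneous and does not affect the order), so the order is 4.

Order 4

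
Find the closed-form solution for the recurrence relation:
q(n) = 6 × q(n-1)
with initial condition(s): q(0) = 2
Recurrence: q(n) = 6 × q(n-1), initial: q(0) = 2.
Each term is 6 times the previous, so this is geometric with ratio 6. After n steps: q(n) = q(0)·6ⁿ = 2·6ⁿ.

q(n) = 2·6ⁿ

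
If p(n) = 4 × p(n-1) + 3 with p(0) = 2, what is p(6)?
Computing step by step:
p(0) = 2
p(1) = 4 × 2 + 3 = 11
p(2) = 4 × 11 + 3 = 47
p(3) = 4 × 47 + 3 = 191
p(4) = 4 × 191 + 3 = 767
p(5) = 4 × 767 + 3 = 3071
p(6) = 4 × 3071 + 3 = 12287

12287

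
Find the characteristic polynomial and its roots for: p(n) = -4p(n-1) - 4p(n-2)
Substitute p(n) = rⁿ and divide through by rⁿ⁻²: r² + 4r + 4 = 0
Factor: (r + 2)² = 0, so r = -2 (double root).
General solution: p(n) = (A + Bn)·(-2)ⁿ

Characteristic: r² + 4r + 4 = 0, Roots: r = -2 (double root)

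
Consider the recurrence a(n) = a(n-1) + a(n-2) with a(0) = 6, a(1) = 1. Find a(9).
Computing the sequence terms:
6, 1, 7, 8, 15, 23, 38, 61, 99, 160

160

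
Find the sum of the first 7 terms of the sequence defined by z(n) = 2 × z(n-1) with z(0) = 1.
Computing the sequence terms: 1, 2, 4, 8, 16, 32, 64
Adding these values together:

127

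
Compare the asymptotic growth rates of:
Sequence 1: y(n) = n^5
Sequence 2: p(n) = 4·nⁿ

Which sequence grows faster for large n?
Comparing growth rates:
Growth-rate hierarchy: log n ≺ any polynomial ≺ any exponential cⁿ (c>1) ≺ n! ≺ nⁿ.
super-exponential nⁿ dominates polynomial degree 5 asymptotically.

p(n) grows faster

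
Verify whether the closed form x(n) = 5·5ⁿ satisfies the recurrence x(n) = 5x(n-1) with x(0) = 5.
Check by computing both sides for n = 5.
From the recurrence with x(0) = 5:
  x(0) = 5, x(1) = 25, x(2) = 125, x(3) = 625, x(4) = 3125, x(5) = 15625
  so the recurrence gives x(5) = 15625.
From the proposed closed form x(n) = 5·5ⁿ:
  x(5) = 15625.
Both sides give 15625 at n = 5, and the initial condition(s) match, so the closed form is consistent.

Yes, the closed form is correct.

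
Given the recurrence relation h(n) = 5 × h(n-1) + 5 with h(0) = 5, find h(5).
Computing step by step:
h(0) = 5
h(1) = 5 × 5 + 5 = 30
h(2) = 5 × 30 + 5 = 155
h(3) = 5 × 155 + 5 = 780
h(4) = 5 × 780 + 5 = 3905
h(5) = 5 × 3905 + 5 = 19530

19530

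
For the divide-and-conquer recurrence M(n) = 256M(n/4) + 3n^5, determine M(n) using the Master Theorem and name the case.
Master Theorem template: M(n) = a·M(n/b) + f(n).
Here: a=256, b=4, f(n)=3n^5
Compute log_b(a) = log_4(256) = 4.
f(n) = 3n^5 = Ω(n^(4+ε)) with ε = 1, and the regularity condition holds (a·f(n/b) = (a/b^5)·f(n) with a/b^5 = 4^-1 < 1). Case 3: M(n) = Θ(f(n)) = Θ(n^5).

Case 3: M(n) = Θ(n^5)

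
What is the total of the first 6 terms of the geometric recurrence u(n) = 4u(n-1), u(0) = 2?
Computing the sequence terms: 2, 8, 32, 128, 512, 2048
Adding these values together:

2730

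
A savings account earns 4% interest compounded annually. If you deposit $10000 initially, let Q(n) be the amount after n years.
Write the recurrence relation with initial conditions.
Each year the balance grows by 4%, i.e. is multiplied by 1 + 4/100 = 1.04, so Q(n) = 1.04 × Q(n-1). The initial deposit gives Q(0) = 10000.
Unrolling gives the closed form Q(n) = 10000 × (1.04)ⁿ.

Q(n) = 1.04 × Q(n-1), Q(0) = 10000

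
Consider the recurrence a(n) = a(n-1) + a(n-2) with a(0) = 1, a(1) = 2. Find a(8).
Computing the sequence terms:
1, 2, 3, 5, 8, 13, 21, 34, 55

55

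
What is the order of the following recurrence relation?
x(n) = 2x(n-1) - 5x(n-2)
The order is the largest lag k for which x(n-k) appears. Here the deepest term is x(n-2), so the order is 2.

Order 2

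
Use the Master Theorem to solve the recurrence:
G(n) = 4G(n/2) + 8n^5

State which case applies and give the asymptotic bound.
Master Theorem template: G(n) = a·G(n/b) + f(n).
Here: a=4, b=2, f(n)=8n^5
Compute log_b(a) = log_2(4) = 2.
f(n) = 8n^5 = Ω(n^(2+ε)) with ε = 3, and the regularity condition holds (a·f(n/b) = (a/b^5)·f(n) with a/b^5 = 2^-3 < 1). Case 3: G(n) = Θ(f(n)) = Θ(n^5).

Case 3: G(n) = Θ(n^5)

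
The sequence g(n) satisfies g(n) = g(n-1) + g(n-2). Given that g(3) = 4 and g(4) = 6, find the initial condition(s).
Work backwards using g(k) = g(k+2) - g(k+1):
g(2) = g(4) - g(3) = 6 - 4 = 2
g(1) = g(3) - g(2) = 4 - 2 = 2
g(0) = g(2) - g(1) = 2 - 2 = 0

g(0) = 0, g(1) = 2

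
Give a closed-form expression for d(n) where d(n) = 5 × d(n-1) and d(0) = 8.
Recurrence: d(n) = 5 × d(n-1), initial: d(0) = 8.
Each term is 5 times the previous, so this is geometric with ratio 5. After n steps: d(n) = d(0)·5ⁿ = 8·5ⁿ.

d(n) = 8·5ⁿ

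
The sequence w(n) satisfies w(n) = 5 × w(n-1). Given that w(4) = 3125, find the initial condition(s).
In general w(n) = 5ⁿ · w(0). At n = 4: w(0) = w(4) / 5^4 = 3125 / 625 = 5.

w(0) = 5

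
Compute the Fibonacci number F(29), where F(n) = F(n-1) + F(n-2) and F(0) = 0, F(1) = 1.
Computing the sequence terms:
0, 1, 1, 2, 3, 5, 8, 13, 21, 34, 55, 89, 144, 233, 377, 610, 987, 1597, 2584, 4181, 6765, 10946, 17711, 28657, 46368, 75025, 121393, 196418, 317811, 514229

514229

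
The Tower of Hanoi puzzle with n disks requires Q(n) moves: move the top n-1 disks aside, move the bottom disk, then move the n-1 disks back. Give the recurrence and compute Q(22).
Moving n disks = move the top n-1 disks aside (Q(n-1) moves) + move the largest disk (1 move) + move the n-1 disks back on top (Q(n-1) moves), so Q(n) = 2Q(n-1) + 1, with Q(1) = 1 (a single disk takes one move).
First terms: 1, 3, 7, 15, 31, 63, … — each is one less than a power of 2. Indeed Q(n) + 1 = 2(Q(n-1) + 1) with Q(1) + 1 = 2, so Q(n) + 1 = 2ⁿ and Q(n) = 2ⁿ - 1.
Hence Q(22) = 2^22 - 1 = 4194304 - 1 = 4194303.

Q(n) = 2Q(n-1) + 1, Q(1) = 1; Q(22) = 4194303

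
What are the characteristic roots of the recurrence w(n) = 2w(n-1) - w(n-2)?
Substitute w(n) = rⁿ and divide through by rⁿ⁻²: r² - 2r + 1 = 0
Factor: (r - 1)² = 0, so r = 1 (double root).
General solution: w(n) = (A + Bn)·1ⁿ

Characteristic: r² - 2r + 1 = 0, Roots: r = 1 (double root)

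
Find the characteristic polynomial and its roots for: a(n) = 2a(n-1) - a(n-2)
Substitute a(n) = rⁿ and divide through by rⁿ⁻²: r² - 2r + 1 = 0
Factor: (r - 1)² = 0, so r = 1 (double root).
General solution: a(n) = (A + Bn)·1ⁿ

Characteristic: r² - 2r + 1 = 0, Roots: r = 1 (double root)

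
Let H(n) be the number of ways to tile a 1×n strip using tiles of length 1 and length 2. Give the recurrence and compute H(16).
Condition on the last tile: it has length 1 (leaving a 1×(n-1) strip) or length 2 (leaving a 1×(n-2) strip), so H(n) = H(n-1) + H(n-2) (order-2 linear recurrence).
For 0 ≤ i < 2 only unit tiles fit, so H(i) = 1.
Iterating the recurrence: H(2) = 2, H(3) = 3, H(4) = 5, H(5) = 8, H(6) = 13, H(7) = 21, H(8) = 34, H(9) = 55, H(10) = 89, H(11) = 144, H(12) = 233, H(13) = 377, H(14) = 610, H(15) = 987, H(16) = 1597.

H(n) = H(n-1) + H(n-2), with H(i) = 1 for 0 ≤ i < 2; H(16) = 1597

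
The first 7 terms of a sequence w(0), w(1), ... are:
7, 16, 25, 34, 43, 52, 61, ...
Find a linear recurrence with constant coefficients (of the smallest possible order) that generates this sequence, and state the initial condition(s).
Look for the lowest-order linear relation among consecutive terms.
Observation: consecutive differences are constant (= 9).
Check at n=2: 1·16 + 9 = 25. ✓

w(n) = w(n-1) + 9, w(0) = 7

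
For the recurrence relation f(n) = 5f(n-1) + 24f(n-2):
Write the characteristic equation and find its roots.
Substitute f(n) = rⁿ and divide through by rⁿ⁻²: r² - 5r - 24 = 0
Factor: (r + 3)(r - 8) = 0, so r = -3, 8.
General solution: f(n) = A·(-3)ⁿ + B·8ⁿ

Characteristic: r² - 5r - 24 = 0, Roots: r = -3, 8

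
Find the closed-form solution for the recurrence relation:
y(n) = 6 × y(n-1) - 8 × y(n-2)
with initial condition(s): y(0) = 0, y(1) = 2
Recurrence: y(n) = 6 × y(n-1) - 8 × y(n-2), initial: y(0) = 0, y(1) = 2.
Characteristic equation: r² - 6r + 8 = 0, which factors as (r - 4)(r - 2) = 0, so r = 4, 2. General solution y(n) = A·4ⁿ + B·2ⁿ. From y(0) = 0: A + B = 0. From y(1) = 2: 4A + 2B = 2. Solving gives A = 1, B = -1.

y(n) = 4ⁿ - 2ⁿ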